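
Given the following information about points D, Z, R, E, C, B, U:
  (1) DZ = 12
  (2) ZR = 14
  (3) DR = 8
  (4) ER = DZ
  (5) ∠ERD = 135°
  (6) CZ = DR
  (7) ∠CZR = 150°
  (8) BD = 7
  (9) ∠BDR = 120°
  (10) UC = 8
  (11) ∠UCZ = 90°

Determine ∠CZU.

From the given relations: CZ = DR = 8.
Step 1: By the law of cosines on triangle ZCU: ZU² = 8² + 8² − 2·8·8·cos(90°) = 128, so ZU = 8·√2.
Step 2: By the inverse law of cosines on triangle CZU: cos(∠CZU) = (8² + (8·√2)² − 8²) / (2·8·8·√2) = 128/181.02 = 0.7071, so ∠CZU = 45°.

Therefore, the measure of angle ∠CZU = 45°.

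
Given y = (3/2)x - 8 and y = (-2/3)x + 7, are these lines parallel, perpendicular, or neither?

Slope of line 1: m1 = 3/2
Slope of line 2: m2 = -2/3
Two lines are perpendicular when the product of their slopes is -1 (negative reciprocals).
m1 * m2 = (3/2) * (-2/3) = -1, confirming perpendicularity.

Perpendicular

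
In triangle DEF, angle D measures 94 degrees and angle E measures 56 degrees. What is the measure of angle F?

Let angle F = x. Then 94 + 56 + x = 180.
x = 180 - 150 = 30 degrees.

30 degrees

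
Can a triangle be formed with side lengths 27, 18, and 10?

Yes.
The triangle inequality requires that the sum of any two sides exceeds the third.
Here 10 + 18 = 28 > 27, so the condition is met.

Yes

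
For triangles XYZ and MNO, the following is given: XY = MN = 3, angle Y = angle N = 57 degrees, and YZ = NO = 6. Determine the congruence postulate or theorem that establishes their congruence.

Consider the given information: XY = MN = 3, angle Y = angle N = 57 degrees, and YZ = NO = 6
This is not SSS or ASA: SSS requires all three pairs of sides, but we don't have that. ASA requires two angles and the side between them.
The correct criterion is SAS. Two pairs of corresponding sides and the included angle are equal (Side-Angle-Side).

SAS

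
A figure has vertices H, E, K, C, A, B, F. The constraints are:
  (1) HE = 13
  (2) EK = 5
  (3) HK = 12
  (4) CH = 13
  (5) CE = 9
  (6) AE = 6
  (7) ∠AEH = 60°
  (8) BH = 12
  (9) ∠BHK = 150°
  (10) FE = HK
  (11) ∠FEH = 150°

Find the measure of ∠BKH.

Step 1: By the law of cosines on triangle KHB: KB² = 12² + 12² − 2·12·12·cos(150°) = 537.42, so KB ≈ 23.18.
Step 2: By the inverse law of cosines on triangle BKH: cos(∠BKH) = (23.18² + 12² − 12²) / (2·23.18·12) = 537.42/556.37 = 0.9659, so ∠BKH = 15°.

Therefore, the measure of angle ∠BKH = 15°.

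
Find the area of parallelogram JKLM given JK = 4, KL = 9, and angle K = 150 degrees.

Area = 4 * 9 * sin(150°) = 36 * 1/2 = 18

18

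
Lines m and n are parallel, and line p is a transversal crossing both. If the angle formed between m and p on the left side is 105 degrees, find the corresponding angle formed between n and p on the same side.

Corresponding angles are equal: 105 degrees.

105 degrees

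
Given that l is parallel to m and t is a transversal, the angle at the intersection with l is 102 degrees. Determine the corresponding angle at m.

Corresponding angles are equal: 102 degrees.

102 degrees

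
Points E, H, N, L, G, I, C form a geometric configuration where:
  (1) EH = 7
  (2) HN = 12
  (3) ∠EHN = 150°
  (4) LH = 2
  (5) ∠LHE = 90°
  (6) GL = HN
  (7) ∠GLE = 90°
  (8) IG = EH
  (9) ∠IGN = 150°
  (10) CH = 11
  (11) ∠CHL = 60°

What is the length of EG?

From the given relations: GL = HN = 12.
Step 1: By the law of cosines on triangle LHE: LE² = 2² + 7² − 2·2·7·cos(90°) = 53, so LE = √53.
Step 2: By the law of cosines on triangle ELG: EG² = √53² + 12² − 2·√53·12·cos(90°) = 197, so EG = √197.

Therefore, the length of EG = √197.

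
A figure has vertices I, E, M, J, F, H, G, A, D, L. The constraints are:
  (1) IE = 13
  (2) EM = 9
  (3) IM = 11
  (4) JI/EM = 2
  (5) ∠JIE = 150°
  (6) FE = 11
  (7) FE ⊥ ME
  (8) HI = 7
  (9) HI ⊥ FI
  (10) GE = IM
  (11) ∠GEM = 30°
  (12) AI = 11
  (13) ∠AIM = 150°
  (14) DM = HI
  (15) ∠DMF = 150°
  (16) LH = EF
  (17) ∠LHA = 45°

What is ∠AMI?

Step 1: By the law of cosines on triangle MIA: MA² = 11² + 11² − 2·11·11·cos(150°) = 451.58, so MA ≈ 21.25.
Step 2: By the inverse law of cosines on triangle AMI: cos(∠AMI) = (21.25² + 11² − 11²) / (2·21.25·11) = 451.58/467.51 = 0.9659, so ∠AMI = 15°.

Therefore, the measure of angle ∠AMI = 15°.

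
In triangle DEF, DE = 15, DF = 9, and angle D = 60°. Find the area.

Area = (1/2) * DE * DF * sin(D)
Area = (1/2) * 15 * 9 * sin(60°)
Area = (1/2) * 15 * 9 * sqrt(3)/2
Area = 135*sqrt(3)/4

135*sqrt(3)/4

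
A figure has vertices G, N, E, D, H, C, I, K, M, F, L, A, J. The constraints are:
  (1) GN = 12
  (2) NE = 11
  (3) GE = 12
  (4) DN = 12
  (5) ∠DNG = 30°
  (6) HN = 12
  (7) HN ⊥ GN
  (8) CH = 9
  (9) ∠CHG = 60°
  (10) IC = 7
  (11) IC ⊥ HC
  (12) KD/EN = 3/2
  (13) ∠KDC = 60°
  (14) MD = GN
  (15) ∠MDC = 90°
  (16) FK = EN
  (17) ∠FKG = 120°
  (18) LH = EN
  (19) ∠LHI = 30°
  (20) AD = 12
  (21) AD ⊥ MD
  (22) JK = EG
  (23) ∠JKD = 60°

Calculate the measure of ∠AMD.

From the given relations: MD = GN = 12.
Step 1: By the law of cosines on triangle MDA: MA² = 12² + 12² − 2·12·12·cos(90°) = 288, so MA = 12·√2.
Step 2: By the inverse law of cosines on triangle AMD: cos(∠AMD) = ((12·√2)² + 12² − 12²) / (2·12·√2·12) = 288/407.29 = 0.7071, so ∠AMD = 45°.

Therefore, the measure of angle ∠AMD = 45°.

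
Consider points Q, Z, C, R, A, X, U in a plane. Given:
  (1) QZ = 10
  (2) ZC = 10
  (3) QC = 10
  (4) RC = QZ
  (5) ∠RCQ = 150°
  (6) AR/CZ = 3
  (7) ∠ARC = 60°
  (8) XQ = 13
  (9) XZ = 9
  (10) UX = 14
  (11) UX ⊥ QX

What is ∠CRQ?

From the given relations: RC = QZ = 10.
Step 1: By the law of cosines on triangle RCQ: RQ² = 10² + 10² − 2·10·10·cos(150°) = 373.21, so RQ ≈ 19.32.
Step 2: By the inverse law of cosines on triangle CRQ: cos(∠CRQ) = (10² + 19.32² − 10²) / (2·10·19.32) = 373.21/386.37 = 0.9659, so ∠CRQ = 15°.

Therefore, the measure of angle ∠CRQ = 15°.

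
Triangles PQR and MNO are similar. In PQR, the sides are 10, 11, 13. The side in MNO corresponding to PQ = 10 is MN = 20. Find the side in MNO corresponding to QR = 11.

Since the triangles are similar, the ratio of corresponding sides is constant.
Scale factor k = MN / PQ = 20 / 10 = 2
NO = k * QR = 2 * 11 = 22

22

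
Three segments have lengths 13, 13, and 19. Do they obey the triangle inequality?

Yes.
The triangle inequality requires that the sum of any two sides exceeds the third.
Here 13 + 13 = 26 > 19, so the condition is met.

Yes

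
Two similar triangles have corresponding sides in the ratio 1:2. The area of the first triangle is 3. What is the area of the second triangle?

Area ratio = (1/2)^2 = 1/4. Area of the second triangle = 3 * 4/1 = 12.

12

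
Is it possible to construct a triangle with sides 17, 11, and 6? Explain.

Check the triangle inequality: 11 + 6 = 17 ≤ 17.
Since the sum of two sides does not exceed the third, no triangle can be formed.

No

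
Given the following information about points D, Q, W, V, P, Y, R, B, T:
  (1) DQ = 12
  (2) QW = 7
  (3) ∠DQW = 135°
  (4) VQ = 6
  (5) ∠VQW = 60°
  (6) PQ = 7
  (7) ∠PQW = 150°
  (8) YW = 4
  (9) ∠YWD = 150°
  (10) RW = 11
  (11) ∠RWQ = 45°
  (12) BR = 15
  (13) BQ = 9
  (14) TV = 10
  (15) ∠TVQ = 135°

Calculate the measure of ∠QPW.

Step 1: By the law of cosines on triangle PQW: PW² = 7² + 7² − 2·7·7·cos(150°) = 182.87, so PW ≈ 13.52.
Step 2: By the inverse law of cosines on triangle QPW: cos(∠QPW) = (7² + 13.52² − 7²) / (2·7·13.52) = 182.87/189.32 = 0.9659, so ∠QPW = 15°.

Therefore, the measure of angle ∠QPW = 15°.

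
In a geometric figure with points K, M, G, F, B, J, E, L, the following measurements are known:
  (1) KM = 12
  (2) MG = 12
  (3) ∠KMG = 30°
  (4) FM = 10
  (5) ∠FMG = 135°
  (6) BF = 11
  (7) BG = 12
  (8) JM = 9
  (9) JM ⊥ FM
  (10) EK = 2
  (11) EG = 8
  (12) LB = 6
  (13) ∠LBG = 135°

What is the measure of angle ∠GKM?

Step 1: By the law of cosines on triangle KMG: KG² = 12² + 12² − 2·12·12·cos(30°) = 38.58, so KG ≈ 6.21.
Step 2: By the inverse law of cosines on triangle GKM: cos(∠GKM) = (6.21² + 12² − 12²) / (2·6.21·12) = 38.58/149.08 = 0.2588, so ∠GKM = 75°.

Therefore, the measure of angle ∠GKM = 75°.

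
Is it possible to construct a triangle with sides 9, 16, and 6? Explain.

No.
The triangle inequality is violated: 9 + 6 = 15 ≤ 16.
These lengths cannot form a triangle.

No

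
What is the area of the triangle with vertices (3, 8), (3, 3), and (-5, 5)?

Shoelace: Area = (1/2)|3(3-5) + 3(5-8) + -5(8-3)| = (1/2)(40) = 20

20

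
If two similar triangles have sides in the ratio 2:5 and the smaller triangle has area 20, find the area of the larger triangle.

The ratio of areas of similar triangles = (side ratio)^2.
Side ratio = 2:5, so area ratio = 4:25.
Area of the larger triangle / Area of the smaller triangle = 25/4
Area of the larger triangle = 20 * 25/4 = 125

125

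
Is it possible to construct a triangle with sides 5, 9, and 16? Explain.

No.
The triangle inequality is violated: 5 + 9 = 14 ≤ 16.
These lengths cannot form a triangle.

No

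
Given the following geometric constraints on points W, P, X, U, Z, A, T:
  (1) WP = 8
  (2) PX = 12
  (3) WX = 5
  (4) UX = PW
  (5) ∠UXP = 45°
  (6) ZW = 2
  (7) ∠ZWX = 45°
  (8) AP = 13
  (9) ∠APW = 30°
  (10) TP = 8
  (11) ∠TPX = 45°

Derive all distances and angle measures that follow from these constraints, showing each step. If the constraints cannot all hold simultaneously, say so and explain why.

The constraints are consistent.

From the given relations:
  UX = PW = 8

Step 1: From WP = 8, PA = 13, and ∠WPA = 30°, by the law of cosines:
  WA² = WP² + PA² - 2·WP·PA·cos(30°) = 64 + 169 - 180.1 = 52.87
  WA ≈ 7.27

Step 2: From PX = 12, XU = 8, and ∠PXU = 45°, by the law of cosines:
  PU² = PX² + XU² - 2·PX·XU·cos(45°) = 144 + 64 - 135.8 = 72.24
  PU ≈ 8.5

Step 3: From XW = 5, WZ = 2, and ∠XWZ = 45°, by the law of cosines:
  XZ² = XW² + WZ² - 2·XW·WZ·cos(45°) = 25 + 4 - 14.14 = 14.86
  XZ ≈ 3.85

Step 4: From XP = 12, PT = 8, and ∠XPT = 45°, by the law of cosines:
  XT² = XP² + PT² - 2·XP·PT·cos(45°) = 144 + 64 - 135.8 = 72.24
  XT ≈ 8.5

Step 5: From WP = 8, WX = 5, PX = 12, by the inverse law of cosines:
  cos(∠PWX) = (WP² + WX² - PX²) / (2·WP·WX)
  ∠PWX = 133.43°

Step 6: From PW = 8, PX = 12, WX = 5, by the inverse law of cosines:
  cos(∠WPX) = (PW² + PX² - WX²) / (2·PW·PX)
  ∠WPX = 17.61°

Step 7: From XP = 12, XW = 5, PW = 8, by the inverse law of cosines:
  cos(∠PXW) = (XP² + XW² - PW²) / (2·XP·XW)
  ∠PXW = 28.96°

Step 8: From WA = 7.27, WP = 8, AP = 13, by the inverse law of cosines:
  cos(∠AWP) = (WA² + WP² - AP²) / (2·WA·WP)
  ∠AWP = 116.62°

Step 9: From PU = 8.5, PX = 12, UX = 8, by the inverse law of cosines:
  cos(∠UPX) = (PU² + PX² - UX²) / (2·PU·PX)
  ∠UPX = 41.73°

Step 10: From XP = 12, XT = 8.5, PT = 8, by the inverse law of cosines:
  cos(∠PXT) = (XP² + XT² - PT²) / (2·XP·XT)
  ∠PXT = 41.73°

Step 11: From XW = 5, XZ = 3.85, WZ = 2, by the inverse law of cosines:
  cos(∠WXZ) = (XW² + XZ² - WZ²) / (2·XW·XZ)
  ∠WXZ = 21.52°

Step 12: From UP = 8.5, UX = 8, PX = 12, by the inverse law of cosines:
  cos(∠PUX) = (UP² + UX² - PX²) / (2·UP·UX)
  ∠PUX = 93.27°

Step 13: From ZW = 2, ZX = 3.85, WX = 5, by the inverse law of cosines:
  cos(∠WZX) = (ZW² + ZX² - WX²) / (2·ZW·ZX)
  ∠WZX = 113.48°

Step 14: From AP = 13, AW = 7.27, PW = 8, by the inverse law of cosines:
  cos(∠PAW) = (AP² + AW² - PW²) / (2·AP·AW)
  ∠PAW = 33.38°

Step 15: From TP = 8, TX = 8.5, PX = 12, by the inverse law of cosines:
  cos(∠PTX) = (TP² + TX² - PX²) / (2·TP·TX)
  ∠PTX = 93.27°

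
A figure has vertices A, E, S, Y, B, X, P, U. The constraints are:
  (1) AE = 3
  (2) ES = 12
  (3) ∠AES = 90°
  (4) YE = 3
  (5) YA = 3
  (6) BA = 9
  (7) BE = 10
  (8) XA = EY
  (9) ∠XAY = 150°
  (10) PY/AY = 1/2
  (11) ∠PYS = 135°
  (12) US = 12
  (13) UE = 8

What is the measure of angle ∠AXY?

From the given relations: XA = EY = 3.
Step 1: By the law of cosines on triangle XAY: XY² = 3² + 3² − 2·3·3·cos(150°) = 33.59, so XY ≈ 5.8.
Step 2: By the inverse law of cosines on triangle AXY: cos(∠AXY) = (3² + 5.8² − 3²) / (2·3·5.8) = 33.59/34.77 = 0.9659, so ∠AXY = 15°.

Therefore, the measure of angle ∠AXY = 15°.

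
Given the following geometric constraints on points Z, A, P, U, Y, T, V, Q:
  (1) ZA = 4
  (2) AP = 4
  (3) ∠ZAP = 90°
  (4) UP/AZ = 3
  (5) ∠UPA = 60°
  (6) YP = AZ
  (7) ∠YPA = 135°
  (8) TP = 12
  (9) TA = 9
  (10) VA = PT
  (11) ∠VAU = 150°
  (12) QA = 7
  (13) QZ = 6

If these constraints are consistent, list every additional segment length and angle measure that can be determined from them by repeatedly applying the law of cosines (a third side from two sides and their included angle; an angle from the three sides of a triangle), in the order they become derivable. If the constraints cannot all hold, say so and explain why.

The constraints are consistent. Derivable facts, in order:
After 1 step:
- AU = 4·√7
- AY ≈ 7.39
- ZP = 4·√2
- ∠APT = 34.62°
- ∠AQZ = 34.77°
- ∠ATP = 14.63°
- ∠AZQ = 86.42°
- ∠PAT = 130.75°
- ∠QAZ = 58.81°
After 2 steps:
- UV ≈ 21.82
- ∠APZ = 45°
- ∠AUP = 19.11°
- ∠AYP = 22.5°
- ∠AZP = 45°
- ∠PAU = 100.89°
- ∠PAY = 22.5°
After 3 steps:
- ∠AUV = 15.96°
- ∠AVU = 14.04°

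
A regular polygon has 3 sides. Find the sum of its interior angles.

The sum of interior angles of an n-sided polygon is (n - 2) * 180.
For n = 3: (3 - 2) * 180 = 1 * 180 = 180 degrees.

180 degrees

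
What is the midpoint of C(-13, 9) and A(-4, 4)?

The midpoint is the average of the coordinates:
x: (-13 + -4)/2 = -17/2
y: (9 + 4)/2 = 13/2
Midpoint = (-17/2, 13/2)

(-17/2, 13/2)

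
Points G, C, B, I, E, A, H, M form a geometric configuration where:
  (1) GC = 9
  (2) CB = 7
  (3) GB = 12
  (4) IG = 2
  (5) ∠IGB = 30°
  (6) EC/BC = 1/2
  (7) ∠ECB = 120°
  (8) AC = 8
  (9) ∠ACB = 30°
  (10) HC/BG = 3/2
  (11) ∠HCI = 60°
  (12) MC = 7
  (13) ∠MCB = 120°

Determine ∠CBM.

Step 1: By the law of cosines on triangle BCM: BM² = 7² + 7² − 2·7·7·cos(120°) = 147, so BM = 7·√3.
Step 2: By the inverse law of cosines on triangle CBM: cos(∠CBM) = (7² + (7·√3)² − 7²) / (2·7·7·√3) = 147/169.74 = 0.866, so ∠CBM = 30°.

Therefore, the measure of angle ∠CBM = 30°.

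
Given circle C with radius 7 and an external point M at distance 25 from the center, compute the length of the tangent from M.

tangent = √(d² - r²) = √(25² - 7²) = √(625 - 49) = √576 = 24

24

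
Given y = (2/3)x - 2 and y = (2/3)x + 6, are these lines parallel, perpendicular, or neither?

Slope of line 1: m1 = 2/3
Slope of line 2: m2 = 2/3
Since m1 = m2 = 2/3, the lines are parallel.

Parallel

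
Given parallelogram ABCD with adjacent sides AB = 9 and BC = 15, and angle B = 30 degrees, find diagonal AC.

Using the law of cosines:
d^2 = 9^2 + 15^2 - 2(9)(15)cos(30 degrees)
d^2 = 81 + 225 - 270*sqrt(3)/2
d^2 = 306 - 135*sqrt(3)
d = 3*sqrt(34 - 15*sqrt(3))

3*sqrt(34 - 15*sqrt(3))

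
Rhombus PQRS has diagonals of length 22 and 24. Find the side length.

In a rhombus, the diagonals bisect each other perpendicularly, creating four congruent right triangles.
Each triangle has legs 11 (half of 22) and 12 (half of 24).
The hypotenuse of each right triangle is a side of the rhombus:
side = sqrt(11^2 + 12^2) = sqrt(265)

sqrt(265)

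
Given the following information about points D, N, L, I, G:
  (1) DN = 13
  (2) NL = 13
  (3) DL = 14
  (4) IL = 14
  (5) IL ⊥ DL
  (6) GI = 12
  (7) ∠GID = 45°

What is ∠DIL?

Step 1: By the law of cosines on triangle ILD: ID² = 14² + 14² − 2·14·14·cos(90°) = 392, so ID = 14·√2.
Step 2: By the inverse law of cosines on triangle DIL: cos(∠DIL) = ((14·√2)² + 14² − 14²) / (2·14·√2·14) = 392/554.37 = 0.7071, so ∠DIL = 45°.

Therefore, the measure of angle ∠DIL = 45°.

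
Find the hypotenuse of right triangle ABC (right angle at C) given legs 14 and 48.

AB = sqrt(14^2 + 48^2) = sqrt(2500) = 50

50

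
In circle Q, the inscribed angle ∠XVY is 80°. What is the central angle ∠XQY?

By the inscribed angle theorem, the central angle is twice the inscribed angle.
Central angle = 2 × 80° = 160°

160°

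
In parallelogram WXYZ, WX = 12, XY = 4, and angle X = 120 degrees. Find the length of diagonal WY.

The diagonal of a parallelogram can be found by treating two adjacent sides and the diagonal as a triangle.
Applying the law of cosines with sides 12, 4 and included angle 120°:
d^2 = 144 + 16 - 96*cos(120°) = 208
d = 4*sqrt(13)

4*sqrt(13)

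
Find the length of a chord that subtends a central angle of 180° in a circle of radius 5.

Chord length = 2r sin(θ/2)
= 2 × 5 × sin(180°/2)
= 2 × 5 × sin(90°)
= 10

10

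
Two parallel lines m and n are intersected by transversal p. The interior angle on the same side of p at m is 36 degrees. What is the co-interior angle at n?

Co-interior (same-side interior) angles are between the parallel lines on the same side of the transversal.
Unlike corresponding or alternate interior angles, they are supplementary rather than equal.
So the angle = 180 - 36 = 144 degrees.

144 degrees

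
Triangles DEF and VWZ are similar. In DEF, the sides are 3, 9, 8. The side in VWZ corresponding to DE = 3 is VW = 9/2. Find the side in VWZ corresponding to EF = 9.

Since the triangles are similar, the ratio of corresponding sides is constant.
Scale factor k = VW / DE = 9/2 / 3 = 3/2
WZ = k * EF = 3/2 * 9 = 27/2

27/2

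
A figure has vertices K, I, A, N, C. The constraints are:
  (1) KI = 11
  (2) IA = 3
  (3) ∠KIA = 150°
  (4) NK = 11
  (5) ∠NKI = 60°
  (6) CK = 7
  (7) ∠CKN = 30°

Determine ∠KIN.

Step 1: By the law of cosines on triangle IKN: IN² = 11² + 11² − 2·11·11·cos(60°) = 121, so IN = 11.
Step 2: By the inverse law of cosines on triangle KIN: cos(∠KIN) = (11² + 11² − 11²) / (2·11·11) = 121/242 = 0.5, so ∠KIN = 60°.

Therefore, the measure of angle ∠KIN = 60°.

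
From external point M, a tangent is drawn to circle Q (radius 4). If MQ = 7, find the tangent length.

tangent = √(d² - r²) = √(7² - 4²) = √(49 - 16) = √33 = sqrt(33)

sqrt(33)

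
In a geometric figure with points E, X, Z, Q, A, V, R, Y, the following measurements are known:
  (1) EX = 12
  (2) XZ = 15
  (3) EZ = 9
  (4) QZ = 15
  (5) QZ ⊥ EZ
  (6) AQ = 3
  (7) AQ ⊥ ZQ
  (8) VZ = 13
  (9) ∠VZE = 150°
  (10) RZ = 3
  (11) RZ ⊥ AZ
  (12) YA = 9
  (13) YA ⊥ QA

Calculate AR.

Step 1: By the law of cosines on triangle ZQA: ZA² = 15² + 3² − 2·15·3·cos(90°) = 234, so ZA = 3·√26.
Step 2: By the law of cosines on triangle AZR: AR² = (3·√26)² + 3² − 2·3·√26·3·cos(90°) = 243, so AR = 9·√3.

Therefore, the length of AR = 9·√3.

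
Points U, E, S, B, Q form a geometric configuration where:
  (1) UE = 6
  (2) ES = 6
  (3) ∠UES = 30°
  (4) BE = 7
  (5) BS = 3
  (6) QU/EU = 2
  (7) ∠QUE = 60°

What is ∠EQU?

From the given relations: QU = 2·EU = 2·6 = 12.
Step 1: By the law of cosines on triangle QUE: QE² = 12² + 6² − 2·12·6·cos(60°) = 108, so QE = 6·√3.
Step 2: By the inverse law of cosines on triangle EQU: cos(∠EQU) = ((6·√3)² + 12² − 6²) / (2·6·√3·12) = 216/249.42 = 0.866, so ∠EQU = 30°.

Therefore, the measure of angle ∠EQU = 30°.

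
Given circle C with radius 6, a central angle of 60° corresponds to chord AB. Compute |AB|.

Chord length = 2r sin(θ/2)
= 2 × 6 × sin(60°/2)
= 2 × 6 × sin(30°)
= 6

6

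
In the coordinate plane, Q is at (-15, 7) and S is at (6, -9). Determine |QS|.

d = sqrt((21)^2 + (-16)^2) = sqrt(697)

sqrt(697)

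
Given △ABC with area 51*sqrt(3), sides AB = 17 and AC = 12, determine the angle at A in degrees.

From the SAS area formula Area = (1/2)ab sin(C), rearranging gives sin(C) = 2*Area/(ab).
sin(C) = 2 * 51*sqrt(3) / (204) = sqrt(3)/2.
Therefore C = arcsin(sqrt(3)/2) = 60°.
Since sin(180° - C) = sin(C), the obtuse angle 120° gives the same area, so C = 60° or C = 120°.

60° or 120°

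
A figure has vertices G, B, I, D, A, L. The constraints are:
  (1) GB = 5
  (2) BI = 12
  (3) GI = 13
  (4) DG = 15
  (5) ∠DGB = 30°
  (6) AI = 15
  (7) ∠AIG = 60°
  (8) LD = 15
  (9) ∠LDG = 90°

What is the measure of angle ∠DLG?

Step 1: By the law of cosines on triangle LDG: LG² = 15² + 15² − 2·15·15·cos(90°) = 450, so LG = 15·√2.
Step 2: By the inverse law of cosines on triangle DLG: cos(∠DLG) = (15² + (15·√2)² − 15²) / (2·15·15·√2) = 450/636.4 = 0.7071, so ∠DLG = 45°.

Therefore, the measure of angle ∠DLG = 45°.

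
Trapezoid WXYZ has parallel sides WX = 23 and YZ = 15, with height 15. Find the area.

A trapezoid's area equals the midsegment times the height.
The midsegment is (23 + 15) / 2 = 19.
Area = 19 * 15 = 285.

285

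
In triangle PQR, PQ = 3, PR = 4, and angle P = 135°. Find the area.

Area = (1/2)(3)(4) sin(135°) = (1/2)(3)(4)(sqrt(2)/2) = 3*sqrt(2)

3*sqrt(2)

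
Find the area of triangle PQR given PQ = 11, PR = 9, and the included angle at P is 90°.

When two sides and the included angle are known, the area formula is (1/2)ab sin(C).
The height from one side to the opposite vertex is 9 sin(90°) = 9.
Area = (1/2) * 11 * 9 = 99/2.

99/2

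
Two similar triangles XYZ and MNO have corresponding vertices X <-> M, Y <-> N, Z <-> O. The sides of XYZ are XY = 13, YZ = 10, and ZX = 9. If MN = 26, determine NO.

k = 26/13 = 2. NO = 2 * 10 = 20.

20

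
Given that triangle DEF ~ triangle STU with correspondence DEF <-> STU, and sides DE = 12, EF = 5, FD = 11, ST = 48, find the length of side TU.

Similar triangles have proportional sides. Setting up the proportion:
ST / DE = TU / EF
48 / 12 = TU / 5
TU = 5 * 48 / 12 = 20.

20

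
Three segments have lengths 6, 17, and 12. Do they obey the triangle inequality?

Yes.
The triangle inequality requires that the sum of any two sides exceeds the third.
Here 6 + 12 = 18 > 17, so the condition is met.

Yes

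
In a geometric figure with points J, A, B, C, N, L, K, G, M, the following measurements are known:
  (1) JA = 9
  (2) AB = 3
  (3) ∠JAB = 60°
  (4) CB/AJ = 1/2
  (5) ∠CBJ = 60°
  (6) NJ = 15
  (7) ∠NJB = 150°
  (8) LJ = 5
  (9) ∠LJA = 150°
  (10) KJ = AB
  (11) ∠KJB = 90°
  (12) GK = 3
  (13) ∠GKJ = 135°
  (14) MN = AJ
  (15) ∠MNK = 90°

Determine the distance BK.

From the given relations: KJ = AB = 3.
Step 1: By the law of cosines on triangle BAJ: BJ² = 3² + 9² − 2·3·9·cos(60°) = 63, so BJ = 3·√7.
Step 2: By the law of cosines on triangle BJK: BK² = (3·√7)² + 3² − 2·3·√7·3·cos(90°) = 72, so BK = 6·√2.

Therefore, the length of BK = 6·√2.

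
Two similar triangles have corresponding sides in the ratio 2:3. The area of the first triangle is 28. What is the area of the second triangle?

For similar figures, the area ratio equals the square of the side ratio.
Side ratio (the first triangle to the second triangle) = 2:3, so area ratio = 2^2:3^2 = 4:9.
If the area of the first triangle is 28, then the area of the second triangle = 28 * (9/4) = 63.

63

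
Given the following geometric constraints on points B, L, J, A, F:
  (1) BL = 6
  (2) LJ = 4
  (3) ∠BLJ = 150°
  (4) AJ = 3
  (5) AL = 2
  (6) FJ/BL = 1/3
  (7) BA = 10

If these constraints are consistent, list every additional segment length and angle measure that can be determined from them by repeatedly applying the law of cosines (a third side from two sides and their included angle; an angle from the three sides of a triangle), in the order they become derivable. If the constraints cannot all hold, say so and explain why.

These constraints are not satisfiable: by the triangle inequality in triangle LBA, (1) BL = 6 and (5) AL = 2 force BA ≤ 6 + 2 = 8, but (7) says BA = 10. No planar figure meets all of them, so nothing further can be derived.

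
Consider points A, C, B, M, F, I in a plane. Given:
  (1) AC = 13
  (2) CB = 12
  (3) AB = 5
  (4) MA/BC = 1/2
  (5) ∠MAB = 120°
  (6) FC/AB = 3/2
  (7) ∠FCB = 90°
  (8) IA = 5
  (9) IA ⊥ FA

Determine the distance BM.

From the given relations: MA = 1/2·BC = 1/2·12 = 6.
Step 1: By the law of cosines on triangle BAM: BM² = 5² + 6² − 2·5·6·cos(120°) = 91, so BM = √91.

Therefore, the length of BM = √91.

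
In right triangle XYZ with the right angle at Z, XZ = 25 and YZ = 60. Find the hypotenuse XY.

XY = sqrt(25^2 + 60^2) = sqrt(4225) = 65

65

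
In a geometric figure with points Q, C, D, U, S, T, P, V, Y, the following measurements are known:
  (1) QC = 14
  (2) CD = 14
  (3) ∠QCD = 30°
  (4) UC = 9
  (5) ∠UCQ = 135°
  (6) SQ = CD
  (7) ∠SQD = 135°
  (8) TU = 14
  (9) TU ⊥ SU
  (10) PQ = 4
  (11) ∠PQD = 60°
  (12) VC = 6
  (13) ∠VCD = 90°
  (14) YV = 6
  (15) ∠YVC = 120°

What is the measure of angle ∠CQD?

Step 1: By the law of cosines on triangle QCD: QD² = 14² + 14² − 2·14·14·cos(30°) = 52.52, so QD ≈ 7.25.
Step 2: By the inverse law of cosines on triangle CQD: cos(∠CQD) = (14² + 7.25² − 14²) / (2·14·7.25) = 52.52/202.91 = 0.2588, so ∠CQD = 75°.

Therefore, the measure of angle ∠CQD = 75°.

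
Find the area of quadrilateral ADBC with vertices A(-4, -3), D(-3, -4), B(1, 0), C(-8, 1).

The Shoelace formula works by pairing each vertex with the next (cycling back to the first).
For each pair, compute x_i*y_(i+1) - x_(i+1)*y_i:
  (-4*-4 - -3*-3) = 7
  (-3*0 - 1*-4) = 4
  (1*1 - -8*0) = 1
  (-8*-3 - -4*1) = 28
Taking half the absolute value of the total: Area = (1/2)(40) = 20.

20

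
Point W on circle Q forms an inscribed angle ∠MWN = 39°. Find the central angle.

By the inscribed angle theorem, the central angle is twice the inscribed angle.
Central angle = 2 × 39° = 78°

78°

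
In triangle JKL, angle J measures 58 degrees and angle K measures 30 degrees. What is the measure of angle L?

The interior angles sum to 180°: angle L = 180 - 58 - 30 = 92°.
The triangle is obtuse (angles 58°, 30°, 92°).

92 degrees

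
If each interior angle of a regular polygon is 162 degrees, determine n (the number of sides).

The exterior angle is the supplement of the interior angle: 180 - 162 = 18 degrees.
Since the exterior angles of any convex polygon sum to 360 degrees, the number of sides is 360 / 18 = 20.

20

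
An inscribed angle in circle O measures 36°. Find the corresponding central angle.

The inscribed angle theorem states that a central angle is always twice any inscribed angle that subtends the same arc.
Since the inscribed angle is 36°, the central angle = 2 × 36° = 72°.

72°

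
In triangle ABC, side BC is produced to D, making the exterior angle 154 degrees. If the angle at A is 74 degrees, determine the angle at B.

angle B = 154 - 74 = 80 degrees (exterior angle theorem).

80 degrees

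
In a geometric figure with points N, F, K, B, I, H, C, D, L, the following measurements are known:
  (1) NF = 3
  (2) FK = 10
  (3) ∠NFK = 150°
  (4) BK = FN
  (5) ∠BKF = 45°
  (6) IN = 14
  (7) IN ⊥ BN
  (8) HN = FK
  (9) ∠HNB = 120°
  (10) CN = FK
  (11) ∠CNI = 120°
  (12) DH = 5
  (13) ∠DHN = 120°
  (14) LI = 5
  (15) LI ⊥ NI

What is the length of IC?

From the given relations: CN = FK = 10.
Step 1: By the law of cosines on triangle INC: IC² = 14² + 10² − 2·14·10·cos(120°) = 436, so IC = 2·√109.

Therefore, the length of IC = 2·√109.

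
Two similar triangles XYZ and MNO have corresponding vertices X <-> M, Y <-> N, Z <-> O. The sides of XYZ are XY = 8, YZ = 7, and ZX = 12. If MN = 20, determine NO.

Similar triangles have proportional sides. Setting up the proportion:
MN / XY = NO / YZ
20 / 8 = NO / 7
NO = 7 * 20 / 8 = 35/2.

35/2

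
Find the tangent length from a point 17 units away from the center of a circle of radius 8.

Let T be the point of tangency. Then OT ⊥ XT (radius ⊥ tangent).
In right triangle OTX: OX² = OT² + XT²
17² = 8² + XT²
XT² = 225, XT = 15

15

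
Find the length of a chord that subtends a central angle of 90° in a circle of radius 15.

Chord length = 2r sin(θ/2)
= 2 × 15 × sin(90°/2)
= 2 × 15 × sin(45°)
= 15*sqrt(2)

15*sqrt(2)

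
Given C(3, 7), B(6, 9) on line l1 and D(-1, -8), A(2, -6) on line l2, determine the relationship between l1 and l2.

Slope of line 1: m1 = (9 - 7)/(6 - 3) = 2/3 = 2/3
Slope of line 2: m2 = (-6 - -8)/(2 - -1) = 2/3 = 2/3
m1 = m2, so the lines are parallel.

Parallel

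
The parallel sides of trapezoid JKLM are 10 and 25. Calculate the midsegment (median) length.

The midsegment of a trapezoid = (base1 + base2) / 2
midsegment = (10 + 25) / 2
midsegment = 35 / 2
midsegment = 35/2

35/2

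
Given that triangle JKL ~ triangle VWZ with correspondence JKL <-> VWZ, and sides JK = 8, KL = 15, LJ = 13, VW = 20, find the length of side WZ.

Similar triangles have proportional sides. Setting up the proportion:
VW / JK = WZ / KL
20 / 8 = WZ / 15
WZ = 15 * 20 / 8 = 75/2.

75/2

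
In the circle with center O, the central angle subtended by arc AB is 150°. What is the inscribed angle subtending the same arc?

Inscribed angle = 150° / 2 = 75° (inscribed angle theorem).

75°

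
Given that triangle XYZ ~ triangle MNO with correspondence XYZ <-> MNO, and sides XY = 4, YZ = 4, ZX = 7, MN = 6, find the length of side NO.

Similar triangles have proportional sides. Setting up the proportion:
MN / XY = NO / YZ
6 / 4 = NO / 4
NO = 4 * 6 / 4 = 6.

6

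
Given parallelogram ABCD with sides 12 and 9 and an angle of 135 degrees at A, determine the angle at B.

In a parallelogram, consecutive angles are supplementary (sum to 180°).
angle B = 180 - angle A
angle B = 180 - 135
angle B = 45 degrees

45 degrees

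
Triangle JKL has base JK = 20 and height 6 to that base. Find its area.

A triangle's area is half the area of a rectangle with the same base and height.
Area = (1/2) * 20 * 6 = 60.

60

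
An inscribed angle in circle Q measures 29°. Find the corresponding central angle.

By the inscribed angle theorem, the central angle is twice the inscribed angle.
Central angle = 2 × 29° = 58°

58°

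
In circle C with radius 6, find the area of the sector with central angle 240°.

Sector area = πr² × θ/360
= π × 6² × 2/3
= π × 36 × 2/3
= 24*pi

24*pi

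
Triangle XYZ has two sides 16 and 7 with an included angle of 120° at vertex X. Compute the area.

When two sides and the included angle are known, the area formula is (1/2)ab sin(C).
The height from one side to the opposite vertex is 7 sin(120°) = 7*sqrt(3)/2.
Area = (1/2) * 16 * 7*sqrt(3)/2 = 28*sqrt(3).

28*sqrt(3)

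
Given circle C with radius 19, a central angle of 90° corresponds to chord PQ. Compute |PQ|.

Chord = 2(19) sin(45°) = 19*sqrt(2)

19*sqrt(2)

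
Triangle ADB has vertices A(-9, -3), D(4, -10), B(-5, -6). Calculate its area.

Shoelace: Area = (1/2)|-9(-10--6) + 4(-6--3) + -5(-3--10)| = (1/2)(11) = 11/2

11/2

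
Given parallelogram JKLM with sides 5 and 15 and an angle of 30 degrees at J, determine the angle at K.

In a parallelogram, consecutive angles are supplementary (sum to 180°).
angle K = 180 - angle J
angle K = 180 - 30
angle K = 150 degrees

150 degrees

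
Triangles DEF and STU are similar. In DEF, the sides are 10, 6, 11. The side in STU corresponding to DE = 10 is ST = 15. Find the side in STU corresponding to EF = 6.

Since the triangles are similar, the ratio of corresponding sides is constant.
Scale factor k = ST / DE = 15 / 10 = 3/2
TU = k * EF = 3/2 * 6 = 9

9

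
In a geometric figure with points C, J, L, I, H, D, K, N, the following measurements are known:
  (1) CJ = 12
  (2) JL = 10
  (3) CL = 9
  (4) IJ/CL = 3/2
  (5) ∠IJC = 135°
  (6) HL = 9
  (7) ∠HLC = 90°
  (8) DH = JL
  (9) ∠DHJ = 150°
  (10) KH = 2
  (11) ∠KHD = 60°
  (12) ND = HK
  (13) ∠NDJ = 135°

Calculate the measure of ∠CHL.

Step 1: By the law of cosines on triangle HLC: HC² = 9² + 9² − 2·9·9·cos(90°) = 162, so HC = 9·√2.
Step 2: By the inverse law of cosines on triangle CHL: cos(∠CHL) = ((9·√2)² + 9² − 9²) / (2·9·√2·9) = 162/229.1 = 0.7071, so ∠CHL = 45°.

Therefore, the measure of angle ∠CHL = 45°.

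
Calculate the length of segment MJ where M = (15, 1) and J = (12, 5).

d = sqrt((-3)^2 + (4)^2) = sqrt(25) = 5

5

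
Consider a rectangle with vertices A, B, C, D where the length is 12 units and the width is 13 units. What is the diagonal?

Using the Pythagorean theorem:
d² = 12² + 13² = 144 + 169 = 313
d = sqrt(313)

sqrt(313)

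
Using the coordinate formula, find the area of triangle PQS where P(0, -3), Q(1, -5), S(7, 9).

The Shoelace formula computes the area from vertex coordinates by summing cross products.
For vertices (0,-3), (1,-5), (7,9):
Signed sum = 0*-5 - 1*-3 + 1*9 - 7*-5 + 7*-3 - 0*9
= 3 + 44 + -21 = 26
Area = (1/2)|26| = 13.

13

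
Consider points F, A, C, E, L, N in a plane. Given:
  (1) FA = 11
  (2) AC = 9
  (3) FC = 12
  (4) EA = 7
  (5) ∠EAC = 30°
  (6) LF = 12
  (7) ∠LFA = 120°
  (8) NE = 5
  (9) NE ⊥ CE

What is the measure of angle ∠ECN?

Step 1: By the law of cosines on triangle CAE: CE² = 9² + 7² − 2·9·7·cos(30°) = 20.88, so CE ≈ 4.57.
Step 2: By the law of cosines on triangle CEN: CN² = 4.57² + 5² − 2·4.57·5·cos(90°) = 45.88, so CN ≈ 6.77.
Step 3: By the inverse law of cosines on triangle ECN: cos(∠ECN) = (4.57² + 6.77² − 5²) / (2·4.57·6.77) = 41.76/61.9 = 0.6746, so ∠ECN = 47.58°.

Therefore, the measure of angle ∠ECN = 47.58°.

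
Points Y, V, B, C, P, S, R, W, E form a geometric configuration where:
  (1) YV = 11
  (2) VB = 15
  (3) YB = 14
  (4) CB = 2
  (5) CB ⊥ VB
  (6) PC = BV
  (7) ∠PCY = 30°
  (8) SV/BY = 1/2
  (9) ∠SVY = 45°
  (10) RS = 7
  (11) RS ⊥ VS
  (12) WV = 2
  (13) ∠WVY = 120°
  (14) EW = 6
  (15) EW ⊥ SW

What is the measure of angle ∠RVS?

From the given relations: SV = 1/2·BY = 1/2·14 = 7.
Step 1: By the law of cosines on triangle VSR: VR² = 7² + 7² − 2·7·7·cos(90°) = 98, so VR = 7·√2.
Step 2: By the inverse law of cosines on triangle RVS: cos(∠RVS) = ((7·√2)² + 7² − 7²) / (2·7·√2·7) = 98/138.59 = 0.7071, so ∠RVS = 45°.

Therefore, the measure of angle ∠RVS = 45°.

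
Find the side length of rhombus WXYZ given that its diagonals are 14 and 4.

In a rhombus, the diagonals bisect each other perpendicularly, creating four congruent right triangles.
Each triangle has legs 7 (half of 14) and 2 (half of 4).
The hypotenuse of each right triangle is a side of the rhombus:
side = sqrt(7^2 + 2^2) = sqrt(53)

sqrt(53)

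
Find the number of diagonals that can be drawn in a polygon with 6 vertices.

Each of the 6 vertices connects to 3 non-adjacent vertices via diagonals.
Total connections = 6 × 3 = 18, but each diagonal is counted twice.
Number of diagonals = 18 / 2 = 9.

9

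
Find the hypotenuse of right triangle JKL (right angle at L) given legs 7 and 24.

By the Pythagorean theorem: JK^2 = JL^2 + KL^2
JK^2 = 7^2 + 24^2 = 49 + 576 = 625
JK = sqrt(625) = 25

25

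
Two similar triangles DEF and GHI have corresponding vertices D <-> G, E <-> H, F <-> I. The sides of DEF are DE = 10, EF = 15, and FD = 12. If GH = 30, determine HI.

Similar triangles have proportional sides. Setting up the proportion:
GH / DE = HI / EF
30 / 10 = HI / 15
HI = 15 * 30 / 10 = 45.

45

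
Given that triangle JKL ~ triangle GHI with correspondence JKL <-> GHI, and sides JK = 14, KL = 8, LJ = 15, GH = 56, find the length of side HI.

k = 56/14 = 4. HI = 4 * 8 = 32.

32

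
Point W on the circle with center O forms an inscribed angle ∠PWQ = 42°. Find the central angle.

The inscribed angle theorem states that a central angle is always twice any inscribed angle that subtends the same arc.
Since the inscribed angle is 42°, the central angle = 2 × 42° = 84°.

84°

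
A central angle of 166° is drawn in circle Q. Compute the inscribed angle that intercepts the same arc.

Inscribed angle = 166° / 2 = 83° (inscribed angle theorem).

83°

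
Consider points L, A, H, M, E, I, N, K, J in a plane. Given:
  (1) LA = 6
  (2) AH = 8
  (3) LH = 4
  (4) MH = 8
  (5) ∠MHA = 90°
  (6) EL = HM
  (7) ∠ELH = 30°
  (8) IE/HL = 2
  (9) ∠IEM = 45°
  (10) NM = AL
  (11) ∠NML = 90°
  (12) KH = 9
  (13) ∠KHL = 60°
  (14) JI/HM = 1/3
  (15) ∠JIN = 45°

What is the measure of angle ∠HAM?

Step 1: By the law of cosines on triangle AHM: AM² = 8² + 8² − 2·8·8·cos(90°) = 128, so AM = 8·√2.
Step 2: By the inverse law of cosines on triangle HAM: cos(∠HAM) = (8² + (8·√2)² − 8²) / (2·8·8·√2) = 128/181.02 = 0.7071, so ∠HAM = 45°.

Therefore, the measure of angle ∠HAM = 45°.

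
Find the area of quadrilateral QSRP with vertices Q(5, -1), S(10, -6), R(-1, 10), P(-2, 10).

The Shoelace formula works by pairing each vertex with the next (cycling back to the first).
For each pair, compute x_i*y_(i+1) - x_(i+1)*y_i:
  (5*-6 - 10*-1) = -20
  (10*10 - -1*-6) = 94
  (-1*10 - -2*10) = 10
  (-2*-1 - 5*10) = -48
Taking half the absolute value of the total: Area = (1/2)(36) = 18.

18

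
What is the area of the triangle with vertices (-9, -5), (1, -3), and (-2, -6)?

Shoelace: Area = (1/2)|-9(-3--6) + 1(-6--5) + -2(-5--3)| = (1/2)(24) = 12

12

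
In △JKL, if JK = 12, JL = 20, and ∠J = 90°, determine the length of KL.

By the law of cosines: KL^2 = JK^2 + JL^2 - 2*JK*JL*cos(J)
KL^2 = 12^2 + 20^2 - 2*12*20*cos(90°)
KL^2 = 144 + 400 - 480*(0)
KL^2 = 544
KL = 4*sqrt(34)

4*sqrt(34)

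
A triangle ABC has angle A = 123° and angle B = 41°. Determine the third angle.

By the triangle angle sum property, the three interior angles of any triangle add up to 180°.
We know angle A = 123° and angle B = 41°, so their sum is 164°.
Therefore angle C = 180° - 164° = 16°.

16 degrees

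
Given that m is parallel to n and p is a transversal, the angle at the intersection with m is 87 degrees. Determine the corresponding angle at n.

Corresponding angles are equal: 87 degrees.

87 degrees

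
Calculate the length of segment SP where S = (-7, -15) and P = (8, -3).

d = sqrt((15)^2 + (12)^2) = sqrt(369) = 3*sqrt(41)

3*sqrt(41)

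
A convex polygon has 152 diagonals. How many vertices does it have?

Using d = n(n - 3)/2, we solve 152 = n(n - 3)/2.
So n(n - 3) = 304.
Testing n = 19: 19 * 16 = 304 = 304. Correct.
The polygon has 19 sides.

19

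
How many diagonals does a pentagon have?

Total line segments between 5 vertices = C(5,2) = 10.
Subtract the 5 sides: 10 - 5 = 5 diagonals.

5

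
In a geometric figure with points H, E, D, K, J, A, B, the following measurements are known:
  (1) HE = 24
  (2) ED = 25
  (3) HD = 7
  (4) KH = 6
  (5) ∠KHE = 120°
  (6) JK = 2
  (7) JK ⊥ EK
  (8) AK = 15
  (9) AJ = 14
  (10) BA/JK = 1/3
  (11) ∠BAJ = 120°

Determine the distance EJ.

Step 1: By the law of cosines on triangle EHK: EK² = 24² + 6² − 2·24·6·cos(120°) = 756, so EK = 6·√21.
Step 2: By the law of cosines on triangle EKJ: EJ² = (6·√21)² + 2² − 2·6·√21·2·cos(90°) = 760, so EJ = 2·√190.

Therefore, the length of EJ = 2·√190.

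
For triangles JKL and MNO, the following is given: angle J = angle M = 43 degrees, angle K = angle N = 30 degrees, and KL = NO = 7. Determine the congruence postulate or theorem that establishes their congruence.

The given information provides:
angle J = angle M = 43 degrees, angle K = angle N = 30 degrees, and KL = NO = 7
This matches the AAS congruence theorem.
Two pairs of corresponding angles and a non-included side are equal (Angle-Angle-Side).

AAS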